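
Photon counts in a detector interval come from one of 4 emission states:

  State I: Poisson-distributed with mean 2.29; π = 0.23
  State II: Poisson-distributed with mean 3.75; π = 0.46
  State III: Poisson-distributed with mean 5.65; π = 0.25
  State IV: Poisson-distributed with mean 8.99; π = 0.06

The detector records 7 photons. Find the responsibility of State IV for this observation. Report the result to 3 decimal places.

P(component k | x) = π_k·f_k(x) / marginal(x), where marginal(x) = Σ_j π_j·f_j(x).
Poisson probabilities:
  f_I = 0.00663565
  f_II = 0.0486613
  f_III = 0.128276
  f_IV = 0.117376
Weight by the priors:
  π_I·f_I = 0.23 × 0.00663565 = 0.0015262
  π_II·f_II = 0.46 × 0.0486613 = 0.0223842
  π_III·f_III = 0.25 × 0.128276 = 0.032069
  π_IV·f_IV = 0.06 × 0.117376 = 0.00704257
Marginal: 0.0015262 + 0.0223842 + 0.032069 + 0.00704257 = 0.0630219
So the posterior for State IV is 0.00704257 / 0.0630219 ≈ 0.112.

0.112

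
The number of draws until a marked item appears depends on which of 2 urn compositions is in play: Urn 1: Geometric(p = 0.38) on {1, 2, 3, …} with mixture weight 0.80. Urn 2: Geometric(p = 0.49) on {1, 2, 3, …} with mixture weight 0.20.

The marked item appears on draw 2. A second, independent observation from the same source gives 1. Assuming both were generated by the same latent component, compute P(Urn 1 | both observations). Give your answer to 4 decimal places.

Posterior ∝ prior × likelihood, so P(k | x) ∝ π_k f_k(x); normalise over all components.
Since both observations come from the same component, the likelihood for component k is f_k(x₁)·f_k(x₂).
  L_1 = [0.38·(1−0.38)^1 = 0.38·0.62 = 0.2356] × [0.38] = 0.089528
  L_2 = [0.49·(1−0.49)^1 = 0.49·0.51 = 0.2499] × [0.49] = 0.122451
Multiply by the mixture weights:
  π_1·L_1 = 0.80 × 0.089528 = 0.0716224
  π_2·L_2 = 0.20 × 0.122451 = 0.0244902
Sum: 0.0716224 + 0.0244902 = 0.0961126
P(Urn 1 | x) = 0.0716224 / 0.0961126 ≈ 0.7452

0.7452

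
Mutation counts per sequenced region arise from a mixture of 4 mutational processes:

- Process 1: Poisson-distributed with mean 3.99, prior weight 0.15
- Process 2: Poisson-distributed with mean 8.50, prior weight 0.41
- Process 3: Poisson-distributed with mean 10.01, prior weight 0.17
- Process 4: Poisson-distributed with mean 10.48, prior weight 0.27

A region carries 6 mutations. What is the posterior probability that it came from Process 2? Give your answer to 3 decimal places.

0.521

By Bayes' theorem, P(k | x) = w_k f_k(x) / Σ_j w_j f_j(x).
Evaluate each component's likelihood at the observed value:
  f_1 = 0.103674
  f_2 = 0.106581
  f_3 = 0.0628036
  f_4 = 0.0516927
Weight by the priors:
  w_1·f_1 = 0.15 × 0.103674 = 0.0155511
  w_2·f_2 = 0.41 × 0.106581 = 0.043698
  w_3·f_3 = 0.17 × 0.0628036 = 0.0106766
  w_4·f_4 = 0.27 × 0.0516927 = 0.013957
Marginal: 0.0155511 + 0.043698 + 0.0106766 + 0.013957 = 0.0838828
So the posterior for Process 2 is 0.043698 / 0.0838828 ≈ 0.521.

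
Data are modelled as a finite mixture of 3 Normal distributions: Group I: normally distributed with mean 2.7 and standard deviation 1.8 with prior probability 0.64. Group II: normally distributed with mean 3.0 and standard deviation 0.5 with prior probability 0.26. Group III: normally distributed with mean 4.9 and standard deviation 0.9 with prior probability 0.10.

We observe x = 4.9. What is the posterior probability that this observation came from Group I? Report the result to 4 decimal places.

0.6018

Posterior ∝ prior × likelihood, so P(k | x) ∝ P(Z=k) f_k(x); normalise over all components.
Evaluate each component's likelihood at the observed value:
  f_I = (1/(1.8·√(2π)))·exp(−(4.9−2.7)²/(2·1.8²)) = 0.221635·exp(-0.74691) = 0.105016
  f_II = (1/(0.5·√(2π)))·exp(−(4.9−3.0)²/(2·0.5²)) = 0.797885·exp(-7.22000) = 0.000583894
  f_III = (1/(0.9·√(2π)))·exp(−(4.9−4.9)²/(2·0.9²)) = 0.443269·exp(-0.00000) = 0.443269
Weight by the priors:
  P(Z=I)·f_I = 0.64 × 0.105016 = 0.0672105
  P(Z=II)·f_II = 0.26 × 0.000583894 = 0.000151812
  P(Z=III)·f_III = 0.10 × 0.443269 = 0.0443269
Normaliser: 0.0672105 + 0.000151812 + 0.0443269 = 0.111689
Responsibility of Group I: 0.0672105 / 0.111689 ≈ 0.6018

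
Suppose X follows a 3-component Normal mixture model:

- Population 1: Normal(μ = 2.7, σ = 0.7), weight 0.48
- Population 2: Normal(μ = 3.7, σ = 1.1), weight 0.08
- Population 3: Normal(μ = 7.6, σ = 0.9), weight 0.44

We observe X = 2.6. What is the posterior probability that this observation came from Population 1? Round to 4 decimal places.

0.9390

Apply Bayes' rule: the posterior for each component is proportional to its prior times its likelihood at x.
Normal densities:
  p_1 = 0.564132
  p_2 = 0.219973
  p_3 = 8.80222e-08
Unnormalised posteriors:
  w_1·p_1 = 0.48 × 0.564132 = 0.270783
  w_2·p_2 = 0.08 × 0.219973 = 0.0175979
  w_3·p_3 = 0.44 × 8.80222e-08 = 3.87298e-08
Normaliser: 0.270783 + 0.0175979 + 3.87298e-08 = 0.288381
P(Population 1 | x) ≈ 0.9390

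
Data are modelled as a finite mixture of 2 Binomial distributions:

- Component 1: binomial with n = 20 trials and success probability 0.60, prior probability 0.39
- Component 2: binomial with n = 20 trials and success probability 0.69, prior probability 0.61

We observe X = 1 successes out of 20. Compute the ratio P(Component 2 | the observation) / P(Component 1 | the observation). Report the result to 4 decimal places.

0.0142

Posterior odds = (P(Z=i) f_i(x)) / (P(Z=j) f_j(x)); the normalising sum cancels.
Component likelihoods at x = 1 successes out of 20:
  L_1 = 3.29853e-07
  L_2 = 2.99055e-09
Odds = (0.61/0.39) × (2.99055e-09/3.29853e-07) = 1.5641 × 0.0090663 ≈ 0.0142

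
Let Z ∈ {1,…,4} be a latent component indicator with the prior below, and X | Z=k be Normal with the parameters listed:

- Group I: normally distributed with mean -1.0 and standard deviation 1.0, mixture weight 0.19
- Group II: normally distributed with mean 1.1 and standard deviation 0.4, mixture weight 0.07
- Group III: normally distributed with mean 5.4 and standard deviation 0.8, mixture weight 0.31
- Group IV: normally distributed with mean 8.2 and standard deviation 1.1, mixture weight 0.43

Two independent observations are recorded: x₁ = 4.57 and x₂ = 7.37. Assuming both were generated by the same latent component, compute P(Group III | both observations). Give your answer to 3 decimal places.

By Bayes' theorem, P(k | x) = w_k f_k(x) / Σ_j w_j f_j(x).
Since both observations come from the same component, the likelihood for component k is f_k(x₁)·f_k(x₂).
  L_I = [7.31036e-08] × [2.44482e-16] = 1.78725e-23
  L_II = [4.54254e-17] × [4.41115e-54] = 2.00378e-70
  L_III = [0.291126] × [0.0240469] = 0.00700069
  L_IV = [0.00156597] × [0.272827] = 0.000427239
Multiply by the mixture weights:
  w_I·L_I = 0.19 × 1.78725e-23 = 3.39578e-24
  w_II·L_II = 0.07 × 2.00378e-70 = 1.40265e-71
  w_III·L_III = 0.31 × 0.00700069 = 0.00217021
  w_IV·L_IV = 0.43 × 0.000427239 = 0.000183713
Marginal: 3.39578e-24 + 1.40265e-71 + 0.00217021 + 0.000183713 = 0.00235393
So the posterior for Group III is 0.00217021 / 0.00235393 ≈ 0.922.

0.922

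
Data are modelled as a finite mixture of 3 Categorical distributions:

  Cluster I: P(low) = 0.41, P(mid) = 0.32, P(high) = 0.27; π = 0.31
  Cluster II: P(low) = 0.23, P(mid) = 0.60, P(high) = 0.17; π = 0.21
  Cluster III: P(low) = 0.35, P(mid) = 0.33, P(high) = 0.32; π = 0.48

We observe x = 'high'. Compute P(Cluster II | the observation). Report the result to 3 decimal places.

The responsibility of component k is P(Z=k) f_k(x) divided by Σ_j P(Z=j) f_j(x).
Evaluate each component's likelihood at the observed value:
  f_I = 0.27
  f_II = 0.17
  f_III = 0.32
Multiply by the mixture weights:
  P(Z=I)·f_I = 0.31 × 0.27 = 0.0837
  P(Z=II)·f_II = 0.21 × 0.17 = 0.0357
  P(Z=III)·f_III = 0.48 × 0.32 = 0.1536
Marginal: 0.0837 + 0.0357 + 0.1536 = 0.273
So the posterior for Cluster II is 0.0357 / 0.273 ≈ 0.131.

0.131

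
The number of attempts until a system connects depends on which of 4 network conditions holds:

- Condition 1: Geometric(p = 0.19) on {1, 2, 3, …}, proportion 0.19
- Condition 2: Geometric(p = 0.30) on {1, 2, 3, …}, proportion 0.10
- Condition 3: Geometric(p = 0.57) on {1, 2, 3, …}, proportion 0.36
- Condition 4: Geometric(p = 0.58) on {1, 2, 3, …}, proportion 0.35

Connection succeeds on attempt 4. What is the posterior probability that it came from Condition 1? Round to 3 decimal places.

Apply Bayes' rule: the posterior for each component is proportional to its prior times its likelihood at x.
Geometric probabilities:
  f_1 = 0.100974
  f_2 = 0.1029
  f_3 = 0.045319
  f_4 = 0.042971
Weight by the priors:
  P(Z=1)·f_1 = 0.19 × 0.100974 = 0.019185
  P(Z=2)·f_2 = 0.10 × 0.1029 = 0.01029
  P(Z=3)·f_3 = 0.36 × 0.045319 = 0.0163148
  P(Z=4)·f_4 = 0.35 × 0.042971 = 0.0150399
Sum: 0.019185 + 0.01029 + 0.0163148 + 0.0150399 = 0.0608297
Responsibility of Condition 1: 0.019185 / 0.0608297 ≈ 0.315

0.315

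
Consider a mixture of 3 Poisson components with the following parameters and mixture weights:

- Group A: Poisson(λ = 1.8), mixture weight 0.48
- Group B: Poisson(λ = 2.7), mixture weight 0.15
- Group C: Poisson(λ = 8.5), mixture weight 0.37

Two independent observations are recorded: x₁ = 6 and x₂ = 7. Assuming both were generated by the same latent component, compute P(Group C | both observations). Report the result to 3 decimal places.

The responsibility of component k is π_k f_k(x) divided by Σ_j π_j f_j(x).
Since both observations come from the same component, the likelihood for component k is f_k(x₁)·f_k(x₂).
  f_A = [e^(−1.8)·1.8^6/6! = 0.00780859] × [0.00200792] = 1.5679e-05
  f_B = [e^(−2.7)·2.7^6/6! = 0.0361622] × [0.0139483] = 0.000504401
  f_C = [e^(−8.5)·8.5^6/6! = 0.106581] × [0.129419] = 0.0137936
Multiply by the mixture weights:
  π_A·f_A = 0.48 × 1.5679e-05 = 7.52594e-06
  π_B·f_B = 0.15 × 0.000504401 = 7.56601e-05
  π_C·f_C = 0.37 × 0.0137936 = 0.00510362
Denominator: 7.52594e-06 + 7.56601e-05 + 0.00510362 = 0.00518681
P(Group C | data) = 0.00510362 / 0.00518681 ≈ 0.984

0.984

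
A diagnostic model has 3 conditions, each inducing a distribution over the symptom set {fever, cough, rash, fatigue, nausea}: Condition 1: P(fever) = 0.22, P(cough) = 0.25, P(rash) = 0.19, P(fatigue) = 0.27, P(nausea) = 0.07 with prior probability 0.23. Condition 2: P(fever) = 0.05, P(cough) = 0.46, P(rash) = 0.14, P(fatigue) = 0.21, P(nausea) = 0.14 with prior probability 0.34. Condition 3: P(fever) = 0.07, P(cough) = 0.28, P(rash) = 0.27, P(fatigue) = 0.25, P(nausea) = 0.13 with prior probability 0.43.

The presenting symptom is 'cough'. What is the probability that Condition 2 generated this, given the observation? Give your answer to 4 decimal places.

Posterior ∝ prior × likelihood, so P(k | x) ∝ π_k f_k(x); normalise over all components.
Categorical probabilities:
  p_1 = P(cough | comp) = 0.25
  p_2 = P(cough | comp) = 0.46
  p_3 = P(cough | comp) = 0.28
Unnormalised posteriors:
  π_1·p_1 = 0.23 × 0.25 = 0.0575
  π_2·p_2 = 0.34 × 0.46 = 0.1564
  π_3·p_3 = 0.43 × 0.28 = 0.1204
Denominator: 0.0575 + 0.1564 + 0.1204 = 0.3343
P(Condition 2 | 'cough') ≈ 0.4678

0.4678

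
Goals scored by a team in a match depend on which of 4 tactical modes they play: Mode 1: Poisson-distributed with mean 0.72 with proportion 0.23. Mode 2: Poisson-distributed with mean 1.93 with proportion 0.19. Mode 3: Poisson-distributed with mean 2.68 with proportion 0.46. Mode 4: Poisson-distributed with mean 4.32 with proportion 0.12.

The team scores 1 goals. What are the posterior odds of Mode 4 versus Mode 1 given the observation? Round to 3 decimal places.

Posterior odds = (π_i f_i(x)) / (π_j f_j(x)); the normalising sum cancels.
Poisson probabilities:
  p_1 = 0.350462
  p_2 = 0.280136
  p_3 = 0.183749
  p_4 = 0.0574555
0.00689466 / 0.0806062 ≈ 0.086

0.086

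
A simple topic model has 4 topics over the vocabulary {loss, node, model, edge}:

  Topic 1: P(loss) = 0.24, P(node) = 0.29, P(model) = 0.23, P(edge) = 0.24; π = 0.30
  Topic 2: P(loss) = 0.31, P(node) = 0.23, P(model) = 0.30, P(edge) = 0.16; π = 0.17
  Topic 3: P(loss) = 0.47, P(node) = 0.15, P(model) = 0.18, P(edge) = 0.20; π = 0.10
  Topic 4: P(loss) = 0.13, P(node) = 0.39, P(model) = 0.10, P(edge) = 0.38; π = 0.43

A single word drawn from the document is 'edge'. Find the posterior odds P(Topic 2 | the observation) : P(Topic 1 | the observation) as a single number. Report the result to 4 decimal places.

The posterior odds equal the prior odds times the likelihood ratio: (π_i/π_j)·(f_i(x)/f_j(x)).
Evaluate each component's likelihood at the observed value:
  f_1 = 0.24
  f_2 = 0.16
  f_3 = 0.2
  f_4 = 0.38
Odds = (0.17/0.30) × (0.16/0.24) = 0.566667 × 0.666667 ≈ 0.3778

0.3778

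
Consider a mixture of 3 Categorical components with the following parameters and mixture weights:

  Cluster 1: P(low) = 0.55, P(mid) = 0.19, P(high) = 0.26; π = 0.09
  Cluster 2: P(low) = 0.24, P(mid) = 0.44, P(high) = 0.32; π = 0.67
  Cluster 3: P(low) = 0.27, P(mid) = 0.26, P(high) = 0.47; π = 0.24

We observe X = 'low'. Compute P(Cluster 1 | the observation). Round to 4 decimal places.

0.1799

Apply Bayes' rule: the posterior for each component is proportional to its prior times its likelihood at x.
Component likelihoods at x = 'low':
  L_1 = P(low | comp) = 0.55
  L_2 = P(low | comp) = 0.24
  L_3 = P(low | comp) = 0.27
Prior × likelihood for each component:
  w_1·L_1 = 0.09 × 0.55 = 0.0495
  w_2·L_2 = 0.67 × 0.24 = 0.1608
  w_3·L_3 = 0.24 × 0.27 = 0.0648
Marginal: 0.0495 + 0.1608 + 0.0648 = 0.2751
So the posterior for Cluster 1 is 0.0495 / 0.2751 ≈ 0.1799.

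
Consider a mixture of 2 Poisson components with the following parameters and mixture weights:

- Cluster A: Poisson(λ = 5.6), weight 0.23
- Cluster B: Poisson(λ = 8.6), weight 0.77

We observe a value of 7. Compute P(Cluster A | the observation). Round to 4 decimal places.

0.2295

The responsibility of component k is P(Z=k) f_k(x) divided by Σ_j P(Z=j) f_j(x).
Evaluate each component's likelihood at the observed value:
  L_A = 0.126717
  L_B = 0.127094
Weight by the priors:
  P(Z=A)·L_A = 0.23 × 0.126717 = 0.029145
  P(Z=B)·L_B = 0.77 × 0.127094 = 0.0978626
Evidence: 0.029145 + 0.0978626 = 0.127008
P(Cluster A | the observation) ≈ 0.2295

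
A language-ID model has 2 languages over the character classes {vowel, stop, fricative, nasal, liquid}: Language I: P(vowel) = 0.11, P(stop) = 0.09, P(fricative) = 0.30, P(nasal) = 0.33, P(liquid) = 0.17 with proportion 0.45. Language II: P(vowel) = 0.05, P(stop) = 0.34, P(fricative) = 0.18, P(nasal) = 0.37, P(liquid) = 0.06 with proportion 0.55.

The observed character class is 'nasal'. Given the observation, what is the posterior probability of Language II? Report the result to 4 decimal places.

0.5781

P(component k | x) = π_k·f_k(x) / marginal(x), where marginal(x) = Σ_j π_j·f_j(x).
Evaluate each component's likelihood at the observed value:
  p_I = 0.33
  p_II = 0.37
Unnormalised posteriors:
  π_I·p_I = 0.45 × 0.33 = 0.1485
  π_II·p_II = 0.55 × 0.37 = 0.2035
Normaliser: 0.1485 + 0.2035 = 0.352
So the posterior for Language II is 0.2035 / 0.352 ≈ 0.5781.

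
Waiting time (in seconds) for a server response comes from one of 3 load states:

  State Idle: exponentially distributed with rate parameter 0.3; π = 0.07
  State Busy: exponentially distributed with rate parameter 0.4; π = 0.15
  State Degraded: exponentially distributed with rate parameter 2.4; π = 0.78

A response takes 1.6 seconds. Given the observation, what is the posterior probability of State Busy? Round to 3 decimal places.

Posterior ∝ prior × likelihood, so P(k | x) ∝ π_k f_k(x); normalise over all components.
Component likelihoods at x = 1.6 seconds:
  p_Idle = 0.3·e^(−0.3·1.6) = 0.3·e^(−0.4800) = 0.185635
  p_Busy = 0.4·e^(−0.4·1.6) = 0.4·e^(−0.6400) = 0.210917
  p_Degraded = 2.4·e^(−2.4·1.6) = 2.4·e^(−3.8400) = 0.0515846
Weight by the priors:
  π_Idle·p_Idle = 0.07 × 0.185635 = 0.0129945
  π_Busy·p_Busy = 0.15 × 0.210917 = 0.0316375
  π_Degraded·p_Degraded = 0.78 × 0.0515846 = 0.040236
Sum: 0.0129945 + 0.0316375 + 0.040236 = 0.084868
P(State Busy | 1.6 seconds) = 0.0316375 / 0.084868 ≈ 0.373

0.373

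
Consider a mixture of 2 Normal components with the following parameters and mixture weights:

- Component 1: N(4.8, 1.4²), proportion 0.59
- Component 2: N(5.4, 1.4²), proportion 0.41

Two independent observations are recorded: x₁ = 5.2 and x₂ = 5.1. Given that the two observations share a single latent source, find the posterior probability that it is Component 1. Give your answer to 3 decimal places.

Apply Bayes' rule: the posterior for each component is proportional to its prior times its likelihood at x.
Since both observations come from the same component, the likelihood for component k is f_k(x₁)·f_k(x₂).
  p_1 = [0.273562] × [0.278491] = 0.0761845
  p_2 = [0.282066] × [0.278491] = 0.0785528
Unnormalised posteriors:
  π_1·p_1 = 0.59 × 0.0761845 = 0.0449489
  π_2·p_2 = 0.41 × 0.0785528 = 0.0322066
Evidence: 0.0449489 + 0.0322066 = 0.0771555
P(Component 1 | x) ≈ 0.583

0.583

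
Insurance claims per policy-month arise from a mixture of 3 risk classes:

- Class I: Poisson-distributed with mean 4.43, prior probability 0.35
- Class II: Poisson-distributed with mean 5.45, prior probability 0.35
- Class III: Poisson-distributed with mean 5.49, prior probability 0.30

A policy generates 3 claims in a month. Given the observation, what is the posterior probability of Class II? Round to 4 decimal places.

Posterior ∝ prior × likelihood, so P(k | x) ∝ π_k f_k(x); normalise over all components.
Evaluate each component's likelihood at the observed value:
  L_I = e^(−4.43)·4.43^3/3! = 0.172638
  L_II = e^(−5.45)·5.45^3/3! = 0.115913
  L_III = e^(−5.49)·5.49^3/3! = 0.113838
Unnormalised posteriors:
  π_I·L_I = 0.35 × 0.172638 = 0.0604232
  π_II·L_II = 0.35 × 0.115913 = 0.0405697
  π_III·L_III = 0.30 × 0.113838 = 0.0341515
Normaliser: 0.0604232 + 0.0405697 + 0.0341515 = 0.135144
P(Class II | the observation) ≈ 0.3002

0.3002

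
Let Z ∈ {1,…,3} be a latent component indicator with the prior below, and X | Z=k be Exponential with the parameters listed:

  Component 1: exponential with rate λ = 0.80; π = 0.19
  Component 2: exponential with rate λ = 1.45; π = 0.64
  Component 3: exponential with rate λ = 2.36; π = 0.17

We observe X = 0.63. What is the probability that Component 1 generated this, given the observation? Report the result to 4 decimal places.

Apply Bayes' rule: the posterior for each component is proportional to its prior times its likelihood at x.
Evaluate each component's likelihood at the observed value:
  p_1 = 0.483288
  p_2 = 0.581621
  p_3 = 0.533584
Unnormalised posteriors:
  P(Z=1)·p_1 = 0.19 × 0.483288 = 0.0918246
  P(Z=2)·p_2 = 0.64 × 0.581621 = 0.372237
  P(Z=3)·p_3 = 0.17 × 0.533584 = 0.0907093
Evidence: 0.0918246 + 0.372237 + 0.0907093 = 0.554771
So the posterior for Component 1 is 0.0918246 / 0.554771 ≈ 0.1655.

0.1655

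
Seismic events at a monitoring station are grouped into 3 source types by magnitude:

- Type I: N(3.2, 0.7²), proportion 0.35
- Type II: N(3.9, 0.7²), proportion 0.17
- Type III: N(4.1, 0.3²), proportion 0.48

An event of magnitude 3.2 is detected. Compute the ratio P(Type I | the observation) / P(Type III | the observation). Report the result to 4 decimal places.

Posterior odds = (w_i f_i(x)) / (w_j f_j(x)); the normalising sum cancels.
Evaluate each component's likelihood at the observed value:
  f_I = 0.569918
  f_II = 0.345672
  f_III = 0.0147728
Odds = (0.35/0.48) × (0.569918/0.0147728) = 0.729167 × 38.5788 ≈ 28.1304

28.1304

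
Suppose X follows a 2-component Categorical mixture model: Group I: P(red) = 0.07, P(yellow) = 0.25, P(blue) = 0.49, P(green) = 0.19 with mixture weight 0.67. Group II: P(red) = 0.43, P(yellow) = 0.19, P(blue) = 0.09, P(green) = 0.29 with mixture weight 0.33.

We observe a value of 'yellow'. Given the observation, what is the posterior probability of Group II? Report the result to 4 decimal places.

0.2724

Posterior ∝ prior × likelihood, so P(k | x) ∝ w_k f_k(x); normalise over all components.
Categorical probabilities:
  p_I = 0.25
  p_II = 0.19
Weight by the priors:
  w_I·p_I = 0.67 × 0.25 = 0.1675
  w_II·p_II = 0.33 × 0.19 = 0.0627
Denominator: 0.1675 + 0.0627 = 0.2302
So the posterior for Group II is 0.0627 / 0.2302 ≈ 0.2724.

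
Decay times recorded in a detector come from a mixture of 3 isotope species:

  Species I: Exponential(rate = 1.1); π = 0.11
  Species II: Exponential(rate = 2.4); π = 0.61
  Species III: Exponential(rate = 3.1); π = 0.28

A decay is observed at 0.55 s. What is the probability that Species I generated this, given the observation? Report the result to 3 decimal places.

Posterior ∝ prior × likelihood, so P(k | x) ∝ P(Z=k) f_k(x); normalise over all components.
Evaluate each component's likelihood at the observed value:
  f_I = 1.1·e^(−1.1·0.55) = 1.1·e^(−0.6050) = 0.600682
  f_II = 2.4·e^(−2.4·0.55) = 2.4·e^(−1.3200) = 0.641125
  f_III = 3.1·e^(−3.1·0.55) = 3.1·e^(−1.7050) = 0.563494
Multiply by the mixture weights:
  P(Z=I)·f_I = 0.11 × 0.600682 = 0.066075
  P(Z=II)·f_II = 0.61 × 0.641125 = 0.391086
  P(Z=III)·f_III = 0.28 × 0.563494 = 0.157778
Denominator: 0.066075 + 0.391086 + 0.157778 = 0.61494
Responsibility of Species I: 0.066075 / 0.61494 ≈ 0.107

0.107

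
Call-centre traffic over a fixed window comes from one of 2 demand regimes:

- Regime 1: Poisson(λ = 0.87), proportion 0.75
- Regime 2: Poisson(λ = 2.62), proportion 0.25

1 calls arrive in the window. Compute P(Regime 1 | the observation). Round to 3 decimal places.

0.851

By Bayes' theorem, P(k | x) = w_k f_k(x) / Σ_j w_j f_j(x).
Evaluate each component's likelihood at the observed value:
  f_1 = 0.364488
  f_2 = 0.190744
Weight by the priors:
  w_1·f_1 = 0.75 × 0.364488 = 0.273366
  w_2·f_2 = 0.25 × 0.190744 = 0.0476859
Marginal: 0.273366 + 0.0476859 = 0.321052
P(Regime 1 | 1 calls) = 0.273366 / 0.321052 ≈ 0.851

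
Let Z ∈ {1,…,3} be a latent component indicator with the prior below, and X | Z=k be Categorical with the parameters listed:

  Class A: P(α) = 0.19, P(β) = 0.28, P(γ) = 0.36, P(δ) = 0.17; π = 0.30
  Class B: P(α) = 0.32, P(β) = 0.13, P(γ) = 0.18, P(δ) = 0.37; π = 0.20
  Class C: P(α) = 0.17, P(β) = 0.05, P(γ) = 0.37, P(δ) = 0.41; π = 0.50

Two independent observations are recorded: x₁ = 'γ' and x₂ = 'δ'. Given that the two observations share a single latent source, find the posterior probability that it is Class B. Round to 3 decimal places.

0.124

By Bayes' theorem, P(k | x) = π_k f_k(x) / Σ_j π_j f_j(x).
Since both observations come from the same component, the likelihood for component k is f_k(x₁)·f_k(x₂).
  L_A = [P(γ | comp) = 0.36] × [0.17] = 0.0612
  L_B = [P(γ | comp) = 0.18] × [0.37] = 0.0666
  L_C = [P(γ | comp) = 0.37] × [0.41] = 0.1517
Weight by the priors:
  π_A·L_A = 0.30 × 0.0612 = 0.01836
  π_B·L_B = 0.20 × 0.0666 = 0.01332
  π_C·L_C = 0.50 × 0.1517 = 0.07585
Sum: 0.01836 + 0.01332 + 0.07585 = 0.10753
So the posterior for Class B is 0.01332 / 0.10753 ≈ 0.124.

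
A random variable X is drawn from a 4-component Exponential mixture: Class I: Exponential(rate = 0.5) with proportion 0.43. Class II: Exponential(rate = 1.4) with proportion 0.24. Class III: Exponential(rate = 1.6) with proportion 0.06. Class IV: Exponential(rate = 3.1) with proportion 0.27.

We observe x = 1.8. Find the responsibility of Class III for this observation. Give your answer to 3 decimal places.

0.044

By Bayes' theorem, P(k | x) = π_k f_k(x) / Σ_j π_j f_j(x).
Evaluate each component's likelihood at the observed value:
  f_I = 0.203285
  f_II = 0.112643
  f_III = 0.0898156
  f_IV = 0.011695
Prior × likelihood for each component:
  π_I·f_I = 0.43 × 0.203285 = 0.0874125
  π_II·f_II = 0.24 × 0.112643 = 0.0270344
  π_III·f_III = 0.06 × 0.0898156 = 0.00538894
  π_IV·f_IV = 0.27 × 0.011695 = 0.00315764
Sum: 0.0874125 + 0.0270344 + 0.00538894 + 0.00315764 = 0.122993
P(Class III | the observation) = 0.00538894 / 0.122993 ≈ 0.044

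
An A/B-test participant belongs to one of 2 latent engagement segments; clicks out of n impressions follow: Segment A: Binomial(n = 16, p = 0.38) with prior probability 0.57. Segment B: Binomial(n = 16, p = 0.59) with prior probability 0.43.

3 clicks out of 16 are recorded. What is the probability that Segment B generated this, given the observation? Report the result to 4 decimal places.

By Bayes' theorem, P(k | x) = P(Z=k) f_k(x) / Σ_j P(Z=j) f_j(x).
Binomial probabilities:
  p_A = 0.0614654
  p_B = 0.00106398
Unnormalised posteriors:
  P(Z=A)·p_A = 0.57 × 0.0614654 = 0.0350353
  P(Z=B)·p_B = 0.43 × 0.00106398 = 0.000457512
Normaliser: 0.0350353 + 0.000457512 = 0.0354928
P(Segment B | data) ≈ 0.0129

0.0129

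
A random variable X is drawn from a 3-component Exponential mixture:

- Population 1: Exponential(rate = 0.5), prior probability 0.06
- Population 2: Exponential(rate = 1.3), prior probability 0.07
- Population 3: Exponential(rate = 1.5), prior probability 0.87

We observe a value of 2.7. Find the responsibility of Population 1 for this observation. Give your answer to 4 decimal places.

Posterior ∝ prior × likelihood, so P(k | x) ∝ P(Z=k) f_k(x); normalise over all components.
Component likelihoods at x = 2.7:
  L_1 = 0.5·e^(−0.5·2.7) = 0.5·e^(−1.3500) = 0.12962
  L_2 = 1.3·e^(−1.3·2.7) = 1.3·e^(−3.5100) = 0.038866
  L_3 = 1.5·e^(−1.5·2.7) = 1.5·e^(−4.0500) = 0.0261336
Weight by the priors:
  P(Z=1)·L_1 = 0.06 × 0.12962 = 0.00777721
  P(Z=2)·L_2 = 0.07 × 0.038866 = 0.00272062
  P(Z=3)·L_3 = 0.87 × 0.0261336 = 0.0227362
Normaliser: 0.00777721 + 0.00272062 + 0.0227362 = 0.033234
So the posterior for Population 1 is 0.00777721 / 0.033234 ≈ 0.2340.

0.2340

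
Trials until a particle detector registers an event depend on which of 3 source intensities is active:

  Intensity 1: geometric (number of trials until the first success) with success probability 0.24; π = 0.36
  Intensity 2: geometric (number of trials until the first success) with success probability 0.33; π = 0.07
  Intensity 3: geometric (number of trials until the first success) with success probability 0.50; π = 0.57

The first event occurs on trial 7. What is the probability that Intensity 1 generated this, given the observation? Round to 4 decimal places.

0.7179

Posterior ∝ prior × likelihood, so P(k | x) ∝ P(Z=k) f_k(x); normalise over all components.
Component likelihoods at x = 7:
  L_1 = 0.24·(1−0.24)^6 = 0.24·0.1927 = 0.046248
  L_2 = 0.33·(1−0.33)^6 = 0.33·0.0904584 = 0.0298513
  L_3 = 0.50·(1−0.50)^6 = 0.50·0.015625 = 0.0078125
Prior × likelihood for each component:
  P(Z=1)·L_1 = 0.36 × 0.046248 = 0.0166493
  P(Z=2)·L_2 = 0.07 × 0.0298513 = 0.00208959
  P(Z=3)·L_3 = 0.57 × 0.0078125 = 0.00445312
Sum: 0.0166493 + 0.00208959 + 0.00445312 = 0.023192
Responsibility of Intensity 1: 0.0166493 / 0.023192 ≈ 0.7179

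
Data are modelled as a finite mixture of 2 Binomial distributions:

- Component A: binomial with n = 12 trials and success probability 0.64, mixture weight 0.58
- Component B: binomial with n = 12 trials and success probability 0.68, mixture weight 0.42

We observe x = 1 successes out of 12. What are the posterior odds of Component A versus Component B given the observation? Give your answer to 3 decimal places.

Posterior odds = (π_i f_i(x)) / (π_j f_j(x)); the normalising sum cancels.
Evaluate each component's likelihood at the observed value:
  L_A = 0.000101085
  L_B = 2.93995e-05
Posterior odds = (π_A·L_A) / (π_B·L_B) = (0.58·0.000101085) / (0.42·2.93995e-05) = 5.86296e-05 / 1.23478e-05 ≈ 4.748

4.748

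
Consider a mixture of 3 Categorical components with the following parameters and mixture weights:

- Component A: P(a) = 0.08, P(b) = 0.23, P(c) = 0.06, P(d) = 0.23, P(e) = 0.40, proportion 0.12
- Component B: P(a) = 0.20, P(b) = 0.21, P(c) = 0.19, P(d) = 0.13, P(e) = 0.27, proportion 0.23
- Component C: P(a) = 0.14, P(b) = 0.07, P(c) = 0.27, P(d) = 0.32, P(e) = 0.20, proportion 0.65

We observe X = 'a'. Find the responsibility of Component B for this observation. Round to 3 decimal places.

By Bayes' theorem, P(k | x) = π_k f_k(x) / Σ_j π_j f_j(x).
Categorical probabilities:
  L_A = P(a | comp) = 0.08
  L_B = P(a | comp) = 0.20
  L_C = P(a | comp) = 0.14
Multiply by the mixture weights:
  π_A·L_A = 0.12 × 0.08 = 0.0096
  π_B·L_B = 0.23 × 0.2 = 0.046
  π_C·L_C = 0.65 × 0.14 = 0.091
Marginal: 0.0096 + 0.046 + 0.091 = 0.1466
Responsibility of Component B: 0.046 / 0.1466 ≈ 0.314

0.314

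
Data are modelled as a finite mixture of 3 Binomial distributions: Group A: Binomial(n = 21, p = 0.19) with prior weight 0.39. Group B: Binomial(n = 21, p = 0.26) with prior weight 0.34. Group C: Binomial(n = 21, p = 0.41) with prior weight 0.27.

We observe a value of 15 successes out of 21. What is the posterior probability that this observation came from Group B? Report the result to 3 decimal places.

0.005

P(component k | x) = π_k·f_k(x) / marginal(x), where marginal(x) = Σ_j π_j·f_j(x).
Component likelihoods at x = 15 successes out of 21:
  f_A = 2.32662e-07
  f_B = 1.49452e-05
  f_C = 0.00355944
Weight by the priors:
  π_A·f_A = 0.39 × 2.32662e-07 = 9.07383e-08
  π_B·f_B = 0.34 × 1.49452e-05 = 5.08138e-06
  π_C·f_C = 0.27 × 0.00355944 = 0.000961049
Marginal: 9.07383e-08 + 5.08138e-06 + 0.000961049 = 0.000966221
Responsibility of Group B: 5.08138e-06 / 0.000966221 ≈ 0.005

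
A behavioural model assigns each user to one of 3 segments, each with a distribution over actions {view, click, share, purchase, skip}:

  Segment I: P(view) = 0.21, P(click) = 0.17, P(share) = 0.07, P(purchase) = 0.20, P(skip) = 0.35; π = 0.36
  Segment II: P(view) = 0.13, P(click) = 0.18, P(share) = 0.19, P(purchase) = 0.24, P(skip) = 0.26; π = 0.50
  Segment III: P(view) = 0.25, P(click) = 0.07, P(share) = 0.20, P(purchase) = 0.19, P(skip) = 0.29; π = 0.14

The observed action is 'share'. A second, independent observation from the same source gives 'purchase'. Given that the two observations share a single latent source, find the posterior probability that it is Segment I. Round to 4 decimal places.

By Bayes' theorem, P(k | x) = π_k f_k(x) / Σ_j π_j f_j(x).
Since both observations come from the same component, the likelihood for component k is f_k(x₁)·f_k(x₂).
  p_I = [P(share | comp) = 0.07] × [0.2] = 0.014
  p_II = [P(share | comp) = 0.19] × [0.24] = 0.0456
  p_III = [P(share | comp) = 0.20] × [0.19] = 0.038
Weight by the priors:
  π_I·p_I = 0.36 × 0.014 = 0.00504
  π_II·p_II = 0.50 × 0.0456 = 0.0228
  π_III·p_III = 0.14 × 0.038 = 0.00532
Marginal: 0.00504 + 0.0228 + 0.00532 = 0.03316
P(Segment I | data) = 0.00504 / 0.03316 ≈ 0.1520

0.1520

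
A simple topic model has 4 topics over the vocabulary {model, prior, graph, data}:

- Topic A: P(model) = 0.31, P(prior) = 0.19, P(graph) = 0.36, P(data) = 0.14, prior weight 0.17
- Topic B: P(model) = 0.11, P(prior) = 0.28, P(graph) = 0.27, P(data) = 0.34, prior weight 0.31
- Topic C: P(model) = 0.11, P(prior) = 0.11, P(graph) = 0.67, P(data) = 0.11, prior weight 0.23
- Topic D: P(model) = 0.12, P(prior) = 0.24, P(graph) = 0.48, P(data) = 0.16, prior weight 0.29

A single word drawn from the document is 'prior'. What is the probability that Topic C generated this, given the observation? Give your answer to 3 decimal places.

By Bayes' theorem, P(k | x) = π_k f_k(x) / Σ_j π_j f_j(x).
Categorical probabilities:
  p_A = P(prior | comp) = 0.19
  p_B = P(prior | comp) = 0.28
  p_C = P(prior | comp) = 0.11
  p_D = P(prior | comp) = 0.24
Multiply by the mixture weights:
  π_A·p_A = 0.17 × 0.19 = 0.0323
  π_B·p_B = 0.31 × 0.28 = 0.0868
  π_C·p_C = 0.23 × 0.11 = 0.0253
  π_D·p_D = 0.29 × 0.24 = 0.0696
Evidence: 0.0323 + 0.0868 + 0.0253 + 0.0696 = 0.214
So the posterior for Topic C is 0.0253 / 0.214 ≈ 0.118.

0.118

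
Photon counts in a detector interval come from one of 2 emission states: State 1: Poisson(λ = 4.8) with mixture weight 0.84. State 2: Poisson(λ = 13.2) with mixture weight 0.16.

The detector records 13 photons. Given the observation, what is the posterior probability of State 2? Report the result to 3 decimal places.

Apply Bayes' rule: the posterior for each component is proportional to its prior times its likelihood at x.
Component likelihoods at x = 13 photons:
  f_1 = e^(−4.8)·4.8^13/13! = 0.000948948
  f_2 = e^(−13.2)·13.2^13/13! = 0.109773
Prior × likelihood for each component:
  π_1·f_1 = 0.84 × 0.000948948 = 0.000797116
  π_2·f_2 = 0.16 × 0.109773 = 0.0175636
Marginal: 0.000797116 + 0.0175636 = 0.0183607
P(State 2 | the observation) = 0.0175636 / 0.0183607 ≈ 0.957

0.957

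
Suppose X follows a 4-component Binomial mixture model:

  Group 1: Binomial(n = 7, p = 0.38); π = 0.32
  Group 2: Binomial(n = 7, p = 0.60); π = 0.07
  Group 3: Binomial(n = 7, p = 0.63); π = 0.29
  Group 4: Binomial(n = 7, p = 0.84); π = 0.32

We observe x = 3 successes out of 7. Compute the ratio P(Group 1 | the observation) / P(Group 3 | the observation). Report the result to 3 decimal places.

Posterior odds = (w_i f_i(x)) / (w_j f_j(x)); the normalising sum cancels.
Binomial probabilities:
  p_1 = C(7,3)·0.38^3·0.62^4 = 35·0.054872·0.147763 = 0.283782
  p_2 = C(7,3)·0.60^3·0.40^4 = 35·0.216·0.0256 = 0.193536
  p_3 = C(7,3)·0.63^3·0.37^4 = 35·0.250047·0.0187416 = 0.16402
  p_4 = C(7,3)·0.84^3·0.16^4 = 35·0.592704·0.00065536 = 0.0135952
0.0908104 / 0.0475658 ≈ 1.909

1.909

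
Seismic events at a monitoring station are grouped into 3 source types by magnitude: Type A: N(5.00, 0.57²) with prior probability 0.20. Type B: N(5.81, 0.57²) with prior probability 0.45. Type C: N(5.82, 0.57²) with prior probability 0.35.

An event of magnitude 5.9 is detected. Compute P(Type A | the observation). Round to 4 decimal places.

P(component k | x) = w_k·f_k(x) / marginal(x), where marginal(x) = Σ_j w_j·f_j(x).
Normal densities:
  p_A = 0.20122
  p_B = 0.691228
  p_C = 0.693039
Unnormalised posteriors:
  w_A·p_A = 0.20 × 0.20122 = 0.040244
  w_B·p_B = 0.45 × 0.691228 = 0.311053
  w_C·p_C = 0.35 × 0.693039 = 0.242564
Sum: 0.040244 + 0.311053 + 0.242564 = 0.59386
P(Type A | the observation) ≈ 0.0678

0.0678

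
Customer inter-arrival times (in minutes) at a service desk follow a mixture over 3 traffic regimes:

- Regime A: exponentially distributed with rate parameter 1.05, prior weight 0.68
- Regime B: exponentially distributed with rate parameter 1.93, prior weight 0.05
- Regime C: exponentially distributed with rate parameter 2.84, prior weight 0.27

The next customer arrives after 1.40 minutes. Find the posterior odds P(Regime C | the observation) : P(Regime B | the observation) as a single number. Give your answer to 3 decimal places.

Only the two components matter; the odds are (w_i f_i(x)) / (w_j f_j(x)).
Exponential densities:
  L_A = 1.05·e^(−1.05·1.40) = 1.05·e^(−1.4700) = 0.241422
  L_B = 1.93·e^(−1.93·1.40) = 1.93·e^(−2.7020) = 0.129447
  L_C = 2.84·e^(−2.84·1.40) = 2.84·e^(−3.9760) = 0.0532799
Posterior odds = (w_C·L_C) / (w_B·L_B) = (0.27·0.0532799) / (0.05·0.129447) = 0.0143856 / 0.00647237 ≈ 2.223

2.223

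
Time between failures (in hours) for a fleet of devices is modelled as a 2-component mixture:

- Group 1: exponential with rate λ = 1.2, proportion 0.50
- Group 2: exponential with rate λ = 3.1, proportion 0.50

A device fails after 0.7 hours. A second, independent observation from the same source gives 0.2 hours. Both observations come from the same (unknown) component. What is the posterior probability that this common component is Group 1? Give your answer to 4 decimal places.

By Bayes' theorem, P(k | x) = P(Z=k) f_k(x) / Σ_j P(Z=j) f_j(x).
Since both observations come from the same component, the likelihood for component k is f_k(x₁)·f_k(x₂).
  f_1 = [1.2·e^(−1.2·0.7) = 1.2·e^(−0.8400) = 0.518053] × [0.943953] = 0.489018
  f_2 = [3.1·e^(−3.1·0.7) = 3.1·e^(−2.1700) = 0.353951] × [1.66763] = 0.590258
Unnormalised posteriors:
  P(Z=1)·f_1 = 0.50 × 0.489018 = 0.244509
  P(Z=2)·f_2 = 0.50 × 0.590258 = 0.295129
Sum: 0.244509 + 0.295129 = 0.539638
Responsibility of Group 1: 0.244509 / 0.539638 ≈ 0.4531

0.4531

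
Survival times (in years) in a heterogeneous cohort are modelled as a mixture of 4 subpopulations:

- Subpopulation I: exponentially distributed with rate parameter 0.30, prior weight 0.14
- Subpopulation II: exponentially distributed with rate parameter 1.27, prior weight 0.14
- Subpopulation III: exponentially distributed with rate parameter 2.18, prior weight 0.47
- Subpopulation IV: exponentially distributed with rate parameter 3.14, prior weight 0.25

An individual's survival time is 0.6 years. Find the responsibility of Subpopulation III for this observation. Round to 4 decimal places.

Posterior ∝ prior × likelihood, so P(k | x) ∝ π_k f_k(x); normalise over all components.
Evaluate each component's likelihood at the observed value:
  L_I = 0.30·e^(−0.30·0.6) = 0.30·e^(−0.1800) = 0.250581
  L_II = 1.27·e^(−1.27·0.6) = 1.27·e^(−0.7620) = 0.59275
  L_III = 2.18·e^(−2.18·0.6) = 2.18·e^(−1.3080) = 0.589385
  L_IV = 3.14·e^(−3.14·0.6) = 3.14·e^(−1.8840) = 0.47722
Prior × likelihood for each component:
  π_I·L_I = 0.14 × 0.250581 = 0.0350813
  π_II·L_II = 0.14 × 0.59275 = 0.082985
  π_III·L_III = 0.47 × 0.589385 = 0.277011
  π_IV·L_IV = 0.25 × 0.47722 = 0.119305
Sum: 0.0350813 + 0.082985 + 0.277011 + 0.119305 = 0.514382
P(Subpopulation III | x) = 0.277011 / 0.514382 ≈ 0.5385

0.5385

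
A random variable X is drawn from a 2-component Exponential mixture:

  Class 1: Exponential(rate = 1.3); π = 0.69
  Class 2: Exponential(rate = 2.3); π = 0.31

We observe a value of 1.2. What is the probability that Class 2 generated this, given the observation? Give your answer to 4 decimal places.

0.1932

P(component k | x) = P(Z=k)·f_k(x) / marginal(x), where marginal(x) = Σ_j P(Z=j)·f_j(x).
Evaluate each component's likelihood at the observed value:
  L_1 = 1.3·e^(−1.3·1.2) = 1.3·e^(−1.5600) = 0.273177
  L_2 = 2.3·e^(−2.3·1.2) = 2.3·e^(−2.7600) = 0.145571
Prior × likelihood for each component:
  P(Z=1)·L_1 = 0.69 × 0.273177 = 0.188492
  P(Z=2)·L_2 = 0.31 × 0.145571 = 0.045127
Marginal: 0.188492 + 0.045127 = 0.233619
P(Class 2 | 1.2) = 0.045127 / 0.233619 ≈ 0.1932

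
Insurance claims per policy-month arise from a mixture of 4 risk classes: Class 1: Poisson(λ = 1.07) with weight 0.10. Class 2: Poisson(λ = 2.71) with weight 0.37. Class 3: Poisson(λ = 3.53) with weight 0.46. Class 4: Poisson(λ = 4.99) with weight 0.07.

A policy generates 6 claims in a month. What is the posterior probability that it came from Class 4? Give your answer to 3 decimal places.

The responsibility of component k is w_k f_k(x) divided by Σ_j w_j f_j(x).
Poisson probabilities:
  L_1 = 0.000714949
  L_2 = 0.0366054
  L_3 = 0.078751
  L_4 = 0.145929
Unnormalised posteriors:
  w_1·L_1 = 0.10 × 0.000714949 = 7.14949e-05
  w_2·L_2 = 0.37 × 0.0366054 = 0.013544
  w_3·L_3 = 0.46 × 0.078751 = 0.0362255
  w_4·L_4 = 0.07 × 0.145929 = 0.010215
Evidence: 7.14949e-05 + 0.013544 + 0.0362255 + 0.010215 = 0.060056
P(Class 4 | data) ≈ 0.170

0.170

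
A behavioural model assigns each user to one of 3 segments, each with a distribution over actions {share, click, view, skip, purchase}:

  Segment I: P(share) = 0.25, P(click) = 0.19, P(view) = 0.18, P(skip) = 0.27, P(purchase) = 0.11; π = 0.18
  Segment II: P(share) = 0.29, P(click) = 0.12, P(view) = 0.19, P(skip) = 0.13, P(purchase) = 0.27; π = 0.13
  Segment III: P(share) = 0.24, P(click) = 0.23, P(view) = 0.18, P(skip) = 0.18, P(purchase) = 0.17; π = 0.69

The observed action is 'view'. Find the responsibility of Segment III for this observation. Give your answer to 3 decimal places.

0.685

P(component k | x) = π_k·f_k(x) / marginal(x), where marginal(x) = Σ_j π_j·f_j(x).
Component likelihoods at x = 'view':
  p_I = P(view | comp) = 0.18
  p_II = P(view | comp) = 0.19
  p_III = P(view | comp) = 0.18
Prior × likelihood for each component:
  π_I·p_I = 0.18 × 0.18 = 0.0324
  π_II·p_II = 0.13 × 0.19 = 0.0247
  π_III·p_III = 0.69 × 0.18 = 0.1242
Evidence: 0.0324 + 0.0247 + 0.1242 = 0.1813
P(Segment III | x) ≈ 0.685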